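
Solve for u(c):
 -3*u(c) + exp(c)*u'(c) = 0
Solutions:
 u(c) = C1*exp(-3*exp(-c))


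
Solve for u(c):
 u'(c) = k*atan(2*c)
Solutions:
 u(c) = C1 + k*(c*atan(2*c) - log(4*c^2 + 1)/4)


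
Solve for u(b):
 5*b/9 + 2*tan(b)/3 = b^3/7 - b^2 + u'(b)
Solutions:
 u(b) = C1 - b^4/28 + b^3/3 + 5*b^2/18 - 2*log(cos(b))/3


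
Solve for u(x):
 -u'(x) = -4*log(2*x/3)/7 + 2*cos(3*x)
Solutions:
 u(x) = C1 + 4*x*log(x)/7 - 4*x*log(3)/7 - 4*x/7 + 4*x*log(2)/7 - 2*sin(3*x)/3


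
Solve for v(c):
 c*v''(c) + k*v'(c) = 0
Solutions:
 v(c) = C1 + c^(1 - re(k))*(C2*sin(log(c)*Abs(im(k))) + C3*cos(log(c)*im(k)))


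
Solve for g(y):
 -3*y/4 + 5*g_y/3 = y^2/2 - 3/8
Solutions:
 g(y) = C1 + y^3/10 + 9*y^2/40 - 9*y/40


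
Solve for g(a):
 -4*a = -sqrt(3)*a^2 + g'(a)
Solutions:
 g(a) = C1 + sqrt(3)*a^3/3 - 2*a^2


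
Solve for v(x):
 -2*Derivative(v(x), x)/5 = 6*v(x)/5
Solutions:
 v(x) = C1*exp(-3*x)


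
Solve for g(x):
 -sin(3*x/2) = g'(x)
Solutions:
 g(x) = C1 + 2*cos(3*x/2)/3


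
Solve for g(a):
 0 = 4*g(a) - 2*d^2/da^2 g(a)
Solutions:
 g(a) = C1*exp(-sqrt(2)*a) + C2*exp(sqrt(2)*a)


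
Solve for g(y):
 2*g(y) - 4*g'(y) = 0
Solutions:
 g(y) = C1*exp(y/2)


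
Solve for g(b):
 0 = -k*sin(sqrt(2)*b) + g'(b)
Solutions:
 g(b) = C1 - sqrt(2)*k*cos(sqrt(2)*b)/2


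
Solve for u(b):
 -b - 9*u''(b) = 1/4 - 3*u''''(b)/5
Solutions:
 u(b) = C1 + C2*b + C3*exp(-sqrt(15)*b) + C4*exp(sqrt(15)*b) - b^3/54 - b^2/72


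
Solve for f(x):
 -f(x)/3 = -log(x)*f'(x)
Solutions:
 f(x) = C1*exp(li(x)/3)


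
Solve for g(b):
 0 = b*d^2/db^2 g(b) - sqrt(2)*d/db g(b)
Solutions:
 g(b) = C1 + C2*b^(1 + sqrt(2))


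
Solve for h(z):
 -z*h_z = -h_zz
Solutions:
 h(z) = C1 + C2*erfi(sqrt(2)*z/2)


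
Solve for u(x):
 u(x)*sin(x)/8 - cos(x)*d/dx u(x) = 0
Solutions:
 u(x) = C1/cos(x)^(1/8)


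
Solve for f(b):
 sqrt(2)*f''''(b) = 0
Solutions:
 f(b) = C1 + C2*b + C3*b^2 + C4*b^3


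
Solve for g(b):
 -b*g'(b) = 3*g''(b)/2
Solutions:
 g(b) = C1 + C2*erf(sqrt(3)*b/3)


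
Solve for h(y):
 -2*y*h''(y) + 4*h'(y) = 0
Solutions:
 h(y) = C1 + C2*y^3


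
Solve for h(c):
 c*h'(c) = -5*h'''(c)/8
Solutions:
 h(c) = C1 + Integral(C2*airyai(-2*5^(2/3)*c/5) + C3*airybi(-2*5^(2/3)*c/5), c)


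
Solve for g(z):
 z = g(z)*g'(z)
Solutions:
 g(z) = -sqrt(C1 + z^2)
 g(z) = sqrt(C1 + z^2)


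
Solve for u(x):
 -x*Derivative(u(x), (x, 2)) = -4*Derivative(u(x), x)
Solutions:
 u(x) = C1 + C2*x^5


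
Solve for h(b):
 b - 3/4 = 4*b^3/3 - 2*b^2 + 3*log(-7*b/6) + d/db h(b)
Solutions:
 h(b) = C1 - b^4/3 + 2*b^3/3 + b^2/2 - 3*b*log(-b) + b*(-3*log(7) + 9/4 + 3*log(6))


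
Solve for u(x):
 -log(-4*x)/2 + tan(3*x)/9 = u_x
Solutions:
 u(x) = C1 - x*log(-x)/2 - x*log(2) + x/2 - log(cos(3*x))/27


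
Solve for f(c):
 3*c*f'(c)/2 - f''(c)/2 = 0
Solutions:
 f(c) = C1 + C2*erfi(sqrt(6)*c/2)


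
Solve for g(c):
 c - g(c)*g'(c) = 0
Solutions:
 g(c) = -sqrt(C1 + c^2)
 g(c) = sqrt(C1 + c^2)


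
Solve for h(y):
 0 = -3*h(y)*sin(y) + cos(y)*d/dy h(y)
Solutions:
 h(y) = C1/cos(y)^3


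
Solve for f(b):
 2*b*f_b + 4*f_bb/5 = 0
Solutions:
 f(b) = C1 + C2*erf(sqrt(5)*b/2)


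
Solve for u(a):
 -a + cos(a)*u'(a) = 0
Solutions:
 u(a) = C1 + Integral(a/cos(a), a)


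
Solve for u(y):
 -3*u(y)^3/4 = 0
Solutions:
 u(y) = 0


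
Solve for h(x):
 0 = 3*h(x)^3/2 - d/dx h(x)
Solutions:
 h(x) = -sqrt(-1/(C1 + 3*x))
 h(x) = sqrt(-1/(C1 + 3*x))


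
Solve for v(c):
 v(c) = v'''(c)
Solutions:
 v(c) = C3*exp(c) + (C1*sin(sqrt(3)*c/2) + C2*cos(sqrt(3)*c/2))*exp(-c/2)


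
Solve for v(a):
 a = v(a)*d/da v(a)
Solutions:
 v(a) = -sqrt(C1 + a^2)
 v(a) = sqrt(C1 + a^2)


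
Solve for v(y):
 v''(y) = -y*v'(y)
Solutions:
 v(y) = C1 + C2*erf(sqrt(2)*y/2)


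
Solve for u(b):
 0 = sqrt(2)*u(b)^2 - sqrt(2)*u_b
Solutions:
 u(b) = -1/(C1 + b)


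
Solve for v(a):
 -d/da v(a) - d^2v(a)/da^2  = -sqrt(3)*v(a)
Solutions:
 v(a) = C1*exp(a*(-1 + sqrt(1 + 4*sqrt(3)))/2) + C2*exp(-a*(1 + sqrt(1 + 4*sqrt(3)))/2)


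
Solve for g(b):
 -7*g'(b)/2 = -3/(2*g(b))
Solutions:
 g(b) = -sqrt(C1 + 42*b)/7
 g(b) = sqrt(C1 + 42*b)/7


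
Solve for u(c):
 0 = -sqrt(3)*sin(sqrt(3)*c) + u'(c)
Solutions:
 u(c) = C1 - cos(sqrt(3)*c)


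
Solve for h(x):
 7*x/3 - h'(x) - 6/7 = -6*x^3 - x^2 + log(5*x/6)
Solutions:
 h(x) = C1 + 3*x^4/2 + x^3/3 + 7*x^2/6 - x*log(x) + x/7 + x*log(6/5)


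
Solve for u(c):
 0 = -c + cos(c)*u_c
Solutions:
 u(c) = C1 + Integral(c/cos(c), c)


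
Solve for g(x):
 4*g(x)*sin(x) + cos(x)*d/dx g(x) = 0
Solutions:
 g(x) = C1*cos(x)^4


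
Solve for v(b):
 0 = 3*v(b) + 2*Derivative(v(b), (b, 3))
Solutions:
 v(b) = C3*exp(-2^(2/3)*3^(1/3)*b/2) + (C1*sin(2^(2/3)*3^(5/6)*b/4) + C2*cos(2^(2/3)*3^(5/6)*b/4))*exp(2^(2/3)*3^(1/3)*b/4)


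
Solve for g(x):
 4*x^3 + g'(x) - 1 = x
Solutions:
 g(x) = C1 - x^4 + x^2/2 + x


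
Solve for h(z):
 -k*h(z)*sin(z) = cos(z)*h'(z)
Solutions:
 h(z) = C1*exp(k*log(cos(z)))


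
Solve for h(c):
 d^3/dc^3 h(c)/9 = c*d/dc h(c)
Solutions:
 h(c) = C1 + Integral(C2*airyai(3^(2/3)*c) + C3*airybi(3^(2/3)*c), c)


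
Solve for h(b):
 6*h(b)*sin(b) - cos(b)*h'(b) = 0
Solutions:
 h(b) = C1/cos(b)^6


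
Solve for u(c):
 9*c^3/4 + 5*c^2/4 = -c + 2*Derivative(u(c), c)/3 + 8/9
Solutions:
 u(c) = C1 + 27*c^4/32 + 5*c^3/8 + 3*c^2/4 - 4*c/3


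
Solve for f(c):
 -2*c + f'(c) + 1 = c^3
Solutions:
 f(c) = C1 + c^4/4 + c^2 - c


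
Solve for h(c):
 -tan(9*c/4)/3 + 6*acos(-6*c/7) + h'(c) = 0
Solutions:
 h(c) = C1 - 6*c*acos(-6*c/7) - sqrt(49 - 36*c^2) - 4*log(cos(9*c/4))/27


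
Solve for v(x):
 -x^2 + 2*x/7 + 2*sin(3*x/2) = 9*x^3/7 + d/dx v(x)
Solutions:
 v(x) = C1 - 9*x^4/28 - x^3/3 + x^2/7 - 4*cos(3*x/2)/3


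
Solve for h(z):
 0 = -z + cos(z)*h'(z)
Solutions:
 h(z) = C1 + Integral(z/cos(z), z)


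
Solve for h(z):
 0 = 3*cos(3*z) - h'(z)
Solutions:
 h(z) = C1 + sin(3*z)


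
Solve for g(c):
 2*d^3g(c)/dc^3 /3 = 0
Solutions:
 g(c) = C1 + C2*c + C3*c^2


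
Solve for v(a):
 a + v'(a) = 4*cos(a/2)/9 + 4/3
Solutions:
 v(a) = C1 - a^2/2 + 4*a/3 + 8*sin(a/2)/9


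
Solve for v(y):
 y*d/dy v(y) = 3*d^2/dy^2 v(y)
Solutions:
 v(y) = C1 + C2*erfi(sqrt(6)*y/6)


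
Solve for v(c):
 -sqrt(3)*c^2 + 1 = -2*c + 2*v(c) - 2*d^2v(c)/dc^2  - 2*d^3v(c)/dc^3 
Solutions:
 v(c) = C1*exp(-c*(2*2^(1/3)/(3*sqrt(69) + 25)^(1/3) + 4 + 2^(2/3)*(3*sqrt(69) + 25)^(1/3))/12)*sin(2^(1/3)*sqrt(3)*c*(-2^(1/3)*(3*sqrt(69) + 25)^(1/3) + 2/(3*sqrt(69) + 25)^(1/3))/12) + C2*exp(-c*(2*2^(1/3)/(3*sqrt(69) + 25)^(1/3) + 4 + 2^(2/3)*(3*sqrt(69) + 25)^(1/3))/12)*cos(2^(1/3)*sqrt(3)*c*(-2^(1/3)*(3*sqrt(69) + 25)^(1/3) + 2/(3*sqrt(69) + 25)^(1/3))/12) + C3*exp(c*(-2 + 2*2^(1/3)/(3*sqrt(69) + 25)^(1/3) + 2^(2/3)*(3*sqrt(69) + 25)^(1/3))/6) - sqrt(3)*c^2/2 + c - sqrt(3) + 1/2


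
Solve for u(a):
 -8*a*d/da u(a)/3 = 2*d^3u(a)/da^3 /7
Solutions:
 u(a) = C1 + Integral(C2*airyai(-28^(1/3)*3^(2/3)*a/3) + C3*airybi(-28^(1/3)*3^(2/3)*a/3), a)


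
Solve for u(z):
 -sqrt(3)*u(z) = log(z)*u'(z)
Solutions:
 u(z) = C1*exp(-sqrt(3)*li(z))


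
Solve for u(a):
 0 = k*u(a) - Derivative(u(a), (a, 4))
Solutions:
 u(a) = C1*exp(-a*k^(1/4)) + C2*exp(a*k^(1/4)) + C3*exp(-I*a*k^(1/4)) + C4*exp(I*a*k^(1/4))


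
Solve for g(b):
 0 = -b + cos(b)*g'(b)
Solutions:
 g(b) = C1 + Integral(b/cos(b), b)


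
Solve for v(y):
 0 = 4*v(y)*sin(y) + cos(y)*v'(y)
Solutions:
 v(y) = C1*cos(y)^4


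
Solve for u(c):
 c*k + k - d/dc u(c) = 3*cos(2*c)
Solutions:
 u(c) = C1 + c^2*k/2 + c*k - 3*sin(2*c)/2


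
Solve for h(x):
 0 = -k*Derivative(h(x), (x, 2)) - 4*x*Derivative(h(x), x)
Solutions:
 h(x) = C1 + C2*sqrt(k)*erf(sqrt(2)*x*sqrt(1/k))


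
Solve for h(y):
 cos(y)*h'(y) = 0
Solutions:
 h(y) = C1


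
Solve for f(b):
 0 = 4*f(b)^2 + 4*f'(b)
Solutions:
 f(b) = 1/(C1 + b)


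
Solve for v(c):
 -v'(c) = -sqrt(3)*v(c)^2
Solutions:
 v(c) = -1/(C1 + sqrt(3)*c)


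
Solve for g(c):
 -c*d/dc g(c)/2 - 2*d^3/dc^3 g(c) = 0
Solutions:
 g(c) = C1 + Integral(C2*airyai(-2^(1/3)*c/2) + C3*airybi(-2^(1/3)*c/2), c)


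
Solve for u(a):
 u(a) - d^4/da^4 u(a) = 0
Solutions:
 u(a) = C1*exp(-a) + C2*exp(a) + C3*sin(a) + C4*cos(a)


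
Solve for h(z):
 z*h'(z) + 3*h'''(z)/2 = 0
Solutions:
 h(z) = C1 + Integral(C2*airyai(-2^(1/3)*3^(2/3)*z/3) + C3*airybi(-2^(1/3)*3^(2/3)*z/3), z)


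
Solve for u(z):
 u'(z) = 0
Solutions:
 u(z) = C1


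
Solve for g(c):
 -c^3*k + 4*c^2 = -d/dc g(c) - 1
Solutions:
 g(c) = C1 + c^4*k/4 - 4*c^3/3 - c


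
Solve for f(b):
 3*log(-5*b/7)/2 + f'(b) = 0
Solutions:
 f(b) = C1 - 3*b*log(-b)/2 + 3*b*(-log(5) + 1 + log(7))/2


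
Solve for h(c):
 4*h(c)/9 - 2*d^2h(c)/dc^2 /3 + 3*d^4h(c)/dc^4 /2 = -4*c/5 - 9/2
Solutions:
 h(c) = -9*c/5 + (C1*sin(2^(3/4)*3^(1/4)*c*sin(atan(sqrt(5))/2)/3) + C2*cos(2^(3/4)*3^(1/4)*c*sin(atan(sqrt(5))/2)/3))*exp(-2^(3/4)*3^(1/4)*c*cos(atan(sqrt(5))/2)/3) + (C3*sin(2^(3/4)*3^(1/4)*c*sin(atan(sqrt(5))/2)/3) + C4*cos(2^(3/4)*3^(1/4)*c*sin(atan(sqrt(5))/2)/3))*exp(2^(3/4)*3^(1/4)*c*cos(atan(sqrt(5))/2)/3) - 81/8


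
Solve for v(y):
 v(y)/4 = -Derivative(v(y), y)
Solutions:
 v(y) = C1*exp(-y/4)


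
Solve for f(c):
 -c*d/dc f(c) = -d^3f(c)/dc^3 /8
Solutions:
 f(c) = C1 + Integral(C2*airyai(2*c) + C3*airybi(2*c), c)


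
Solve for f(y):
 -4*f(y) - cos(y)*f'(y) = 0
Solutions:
 f(y) = C1*(sin(y)^2 - 2*sin(y) + 1)/(sin(y)^2 + 2*sin(y) + 1)


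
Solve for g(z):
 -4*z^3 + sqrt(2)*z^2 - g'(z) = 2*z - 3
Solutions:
 g(z) = C1 - z^4 + sqrt(2)*z^3/3 - z^2 + 3*z


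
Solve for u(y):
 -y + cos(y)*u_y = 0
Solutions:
 u(y) = C1 + Integral(y/cos(y), y)


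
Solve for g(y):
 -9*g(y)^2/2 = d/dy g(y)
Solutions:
 g(y) = 2/(C1 + 9*y)


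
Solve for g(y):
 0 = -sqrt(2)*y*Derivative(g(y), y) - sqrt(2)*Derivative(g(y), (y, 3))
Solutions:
 g(y) = C1 + Integral(C2*airyai(-y) + C3*airybi(-y), y)


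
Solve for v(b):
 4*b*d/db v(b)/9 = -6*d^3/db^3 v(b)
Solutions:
 v(b) = C1 + Integral(C2*airyai(-2^(1/3)*b/3) + C3*airybi(-2^(1/3)*b/3), b)


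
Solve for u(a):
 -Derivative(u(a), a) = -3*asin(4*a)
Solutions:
 u(a) = C1 + 3*a*asin(4*a) + 3*sqrt(1 - 16*a^2)/4


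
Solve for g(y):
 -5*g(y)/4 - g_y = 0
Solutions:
 g(y) = C1*exp(-5*y/4)


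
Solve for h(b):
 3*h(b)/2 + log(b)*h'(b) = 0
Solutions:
 h(b) = C1*exp(-3*li(b)/2)


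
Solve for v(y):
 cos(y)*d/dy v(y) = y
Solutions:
 v(y) = C1 + Integral(y/cos(y), y)


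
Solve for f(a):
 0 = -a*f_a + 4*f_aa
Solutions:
 f(a) = C1 + C2*erfi(sqrt(2)*a/4)


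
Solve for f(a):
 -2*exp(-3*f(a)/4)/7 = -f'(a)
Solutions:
 f(a) = 4*log(C1 + 3*a/14)/3
 f(a) = 4*log((-294^(1/3) - 3^(5/6)*98^(1/3)*I)*(C1 + 2*a)^(1/3)/28)
 f(a) = 4*log((-294^(1/3) + 3^(5/6)*98^(1/3)*I)*(C1 + 2*a)^(1/3)/28)


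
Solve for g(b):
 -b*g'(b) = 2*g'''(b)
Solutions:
 g(b) = C1 + Integral(C2*airyai(-2^(2/3)*b/2) + C3*airybi(-2^(2/3)*b/2), b)


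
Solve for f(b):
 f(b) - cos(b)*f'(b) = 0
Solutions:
 f(b) = C1*sqrt(sin(b) + 1)/sqrt(sin(b) - 1)


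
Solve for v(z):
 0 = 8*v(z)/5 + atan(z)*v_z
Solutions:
 v(z) = C1*exp(-8*Integral(1/atan(z), z)/5)


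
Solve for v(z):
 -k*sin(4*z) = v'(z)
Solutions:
 v(z) = C1 + k*cos(4*z)/4


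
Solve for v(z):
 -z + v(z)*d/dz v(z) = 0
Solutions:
 v(z) = -sqrt(C1 + z^2)
 v(z) = sqrt(C1 + z^2)


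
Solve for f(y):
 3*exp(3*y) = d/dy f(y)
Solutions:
 f(y) = C1 + exp(3*y)


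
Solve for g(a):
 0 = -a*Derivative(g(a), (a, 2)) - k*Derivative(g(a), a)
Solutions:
 g(a) = C1 + a^(1 - re(k))*(C2*sin(log(a)*Abs(im(k))) + C3*cos(log(a)*im(k)))


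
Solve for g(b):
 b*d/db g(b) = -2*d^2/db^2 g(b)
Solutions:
 g(b) = C1 + C2*erf(b/2)


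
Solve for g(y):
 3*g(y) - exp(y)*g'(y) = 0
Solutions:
 g(y) = C1*exp(-3*exp(-y))


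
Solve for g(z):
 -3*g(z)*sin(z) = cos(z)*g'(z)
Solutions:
 g(z) = C1*cos(z)^3


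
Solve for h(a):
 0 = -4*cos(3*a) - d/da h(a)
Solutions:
 h(a) = C1 - 4*sin(3*a)/3


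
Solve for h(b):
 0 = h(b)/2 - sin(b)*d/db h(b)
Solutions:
 h(b) = C1*(cos(b) - 1)^(1/4)/(cos(b) + 1)^(1/4)


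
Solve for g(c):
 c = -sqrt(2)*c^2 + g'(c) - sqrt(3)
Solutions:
 g(c) = C1 + sqrt(2)*c^3/3 + c^2/2 + sqrt(3)*c


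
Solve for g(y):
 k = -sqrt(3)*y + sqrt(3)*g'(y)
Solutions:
 g(y) = C1 + sqrt(3)*k*y/3 + y^2/2


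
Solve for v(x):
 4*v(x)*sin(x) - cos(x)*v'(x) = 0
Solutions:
 v(x) = C1/cos(x)^4


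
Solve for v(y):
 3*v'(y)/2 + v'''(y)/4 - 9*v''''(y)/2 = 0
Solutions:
 v(y) = C1 + C2*exp(y*(-(162*sqrt(26246) + 26245)^(1/3) - 1/(162*sqrt(26246) + 26245)^(1/3) + 2)/108)*sin(sqrt(3)*y*(-(162*sqrt(26246) + 26245)^(1/3) + (162*sqrt(26246) + 26245)^(-1/3))/108) + C3*exp(y*(-(162*sqrt(26246) + 26245)^(1/3) - 1/(162*sqrt(26246) + 26245)^(1/3) + 2)/108)*cos(sqrt(3)*y*(-(162*sqrt(26246) + 26245)^(1/3) + (162*sqrt(26246) + 26245)^(-1/3))/108) + C4*exp(y*((162*sqrt(26246) + 26245)^(-1/3) + 1 + (162*sqrt(26246) + 26245)^(1/3))/54)


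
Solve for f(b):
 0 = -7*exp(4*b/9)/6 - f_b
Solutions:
 f(b) = C1 - 21*exp(4*b/9)/8


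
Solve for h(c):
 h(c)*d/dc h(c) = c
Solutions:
 h(c) = -sqrt(C1 + c^2)
 h(c) = sqrt(C1 + c^2)


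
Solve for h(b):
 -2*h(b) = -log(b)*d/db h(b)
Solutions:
 h(b) = C1*exp(2*li(b))


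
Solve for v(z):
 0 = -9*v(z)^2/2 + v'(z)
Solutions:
 v(z) = -2/(C1 + 9*z)


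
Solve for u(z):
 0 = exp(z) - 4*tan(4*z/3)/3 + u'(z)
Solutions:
 u(z) = C1 - exp(z) - log(cos(4*z/3))


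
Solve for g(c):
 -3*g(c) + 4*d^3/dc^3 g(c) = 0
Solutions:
 g(c) = C3*exp(6^(1/3)*c/2) + (C1*sin(2^(1/3)*3^(5/6)*c/4) + C2*cos(2^(1/3)*3^(5/6)*c/4))*exp(-6^(1/3)*c/4)


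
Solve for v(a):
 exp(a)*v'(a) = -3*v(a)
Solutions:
 v(a) = C1*exp(3*exp(-a))


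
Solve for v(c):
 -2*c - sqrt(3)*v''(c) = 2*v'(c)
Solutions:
 v(c) = C1 + C2*exp(-2*sqrt(3)*c/3) - c^2/2 + sqrt(3)*c/2


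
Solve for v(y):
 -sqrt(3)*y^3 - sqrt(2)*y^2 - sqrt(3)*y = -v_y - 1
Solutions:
 v(y) = C1 + sqrt(3)*y^4/4 + sqrt(2)*y^3/3 + sqrt(3)*y^2/2 - y


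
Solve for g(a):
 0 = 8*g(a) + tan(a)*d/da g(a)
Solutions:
 g(a) = C1/sin(a)^8


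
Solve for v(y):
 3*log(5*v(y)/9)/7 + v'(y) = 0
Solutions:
 -7*Integral(1/(-log(_y) - log(5) + 2*log(3)), (_y, v(y)))/3 = C1 - y


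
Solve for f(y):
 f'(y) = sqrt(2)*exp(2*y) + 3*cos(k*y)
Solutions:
 f(y) = C1 + sqrt(2)*exp(2*y)/2 + 3*sin(k*y)/k


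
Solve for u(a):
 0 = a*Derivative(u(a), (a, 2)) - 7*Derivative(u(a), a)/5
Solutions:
 u(a) = C1 + C2*a^(12/5)


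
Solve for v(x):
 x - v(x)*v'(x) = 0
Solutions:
 v(x) = -sqrt(C1 + x^2)
 v(x) = sqrt(C1 + x^2)


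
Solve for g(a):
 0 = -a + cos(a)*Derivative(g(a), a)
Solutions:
 g(a) = C1 + Integral(a/cos(a), a)


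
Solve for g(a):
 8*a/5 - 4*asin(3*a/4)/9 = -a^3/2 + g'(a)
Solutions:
 g(a) = C1 + a^4/8 + 4*a^2/5 - 4*a*asin(3*a/4)/9 - 4*sqrt(16 - 9*a^2)/27


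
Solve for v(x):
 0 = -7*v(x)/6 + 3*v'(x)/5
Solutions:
 v(x) = C1*exp(35*x/18)


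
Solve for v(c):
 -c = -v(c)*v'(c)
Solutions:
 v(c) = -sqrt(C1 + c^2)
 v(c) = sqrt(C1 + c^2)


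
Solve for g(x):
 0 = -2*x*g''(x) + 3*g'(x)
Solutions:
 g(x) = C1 + C2*x^(5/2)


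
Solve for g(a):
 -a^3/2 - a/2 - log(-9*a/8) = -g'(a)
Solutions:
 g(a) = C1 + a^4/8 + a^2/4 + a*log(-a) + a*(-3*log(2) - 1 + 2*log(3))


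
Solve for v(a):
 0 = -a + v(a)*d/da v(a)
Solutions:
 v(a) = -sqrt(C1 + a^2)
 v(a) = sqrt(C1 + a^2)


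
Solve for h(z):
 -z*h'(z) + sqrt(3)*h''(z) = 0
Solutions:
 h(z) = C1 + C2*erfi(sqrt(2)*3^(3/4)*z/6)


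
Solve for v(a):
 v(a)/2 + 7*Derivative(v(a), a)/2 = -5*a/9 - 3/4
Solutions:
 v(a) = C1*exp(-a/7) - 10*a/9 + 113/18


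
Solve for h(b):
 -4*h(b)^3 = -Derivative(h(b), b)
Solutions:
 h(b) = -sqrt(2)*sqrt(-1/(C1 + 4*b))/2
 h(b) = sqrt(2)*sqrt(-1/(C1 + 4*b))/2


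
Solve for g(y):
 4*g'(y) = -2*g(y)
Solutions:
 g(y) = C1*exp(-y/2)


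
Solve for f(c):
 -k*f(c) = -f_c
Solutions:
 f(c) = C1*exp(c*k)


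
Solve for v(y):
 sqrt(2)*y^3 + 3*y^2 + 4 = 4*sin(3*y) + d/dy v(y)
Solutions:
 v(y) = C1 + sqrt(2)*y^4/4 + y^3 + 4*y + 4*cos(3*y)/3


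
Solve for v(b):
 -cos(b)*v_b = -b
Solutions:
 v(b) = C1 + Integral(b/cos(b), b)


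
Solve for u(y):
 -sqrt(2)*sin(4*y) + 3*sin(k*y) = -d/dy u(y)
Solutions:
 u(y) = C1 - sqrt(2)*cos(4*y)/4 + 3*cos(k*y)/k


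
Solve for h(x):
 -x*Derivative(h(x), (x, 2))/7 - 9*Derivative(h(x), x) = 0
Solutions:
 h(x) = C1 + C2/x^62


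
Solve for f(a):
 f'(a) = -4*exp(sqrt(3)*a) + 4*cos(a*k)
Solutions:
 f(a) = C1 - 4*sqrt(3)*exp(sqrt(3)*a)/3 + 4*sin(a*k)/k


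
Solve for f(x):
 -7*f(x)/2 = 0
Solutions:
 f(x) = 0


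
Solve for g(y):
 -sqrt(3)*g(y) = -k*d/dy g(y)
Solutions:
 g(y) = C1*exp(sqrt(3)*y/k)


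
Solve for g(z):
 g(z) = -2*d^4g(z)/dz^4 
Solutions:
 g(z) = (C1*sin(2^(1/4)*z/2) + C2*cos(2^(1/4)*z/2))*exp(-2^(1/4)*z/2) + (C3*sin(2^(1/4)*z/2) + C4*cos(2^(1/4)*z/2))*exp(2^(1/4)*z/2)


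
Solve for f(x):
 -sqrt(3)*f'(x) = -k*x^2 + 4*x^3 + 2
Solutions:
 f(x) = C1 + sqrt(3)*k*x^3/9 - sqrt(3)*x^4/3 - 2*sqrt(3)*x/3


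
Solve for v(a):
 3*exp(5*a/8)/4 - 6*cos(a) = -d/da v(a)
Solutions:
 v(a) = C1 - 6*exp(5*a/8)/5 + 6*sin(a)


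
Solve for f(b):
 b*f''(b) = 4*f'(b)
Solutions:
 f(b) = C1 + C2*b^5


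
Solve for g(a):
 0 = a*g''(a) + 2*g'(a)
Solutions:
 g(a) = C1 + C2/a


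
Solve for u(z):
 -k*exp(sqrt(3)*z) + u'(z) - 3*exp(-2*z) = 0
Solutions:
 u(z) = C1 + sqrt(3)*k*exp(sqrt(3)*z)/3 - 3*exp(-2*z)/2


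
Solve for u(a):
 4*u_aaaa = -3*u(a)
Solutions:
 u(a) = (C1*sin(3^(1/4)*a/2) + C2*cos(3^(1/4)*a/2))*exp(-3^(1/4)*a/2) + (C3*sin(3^(1/4)*a/2) + C4*cos(3^(1/4)*a/2))*exp(3^(1/4)*a/2)


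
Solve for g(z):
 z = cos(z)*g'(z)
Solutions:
 g(z) = C1 + Integral(z/cos(z), z)


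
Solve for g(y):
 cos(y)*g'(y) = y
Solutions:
 g(y) = C1 + Integral(y/cos(y), y)


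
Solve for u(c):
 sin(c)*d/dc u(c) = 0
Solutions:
 u(c) = C1


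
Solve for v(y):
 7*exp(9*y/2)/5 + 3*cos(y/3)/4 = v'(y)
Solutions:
 v(y) = C1 + 14*exp(9*y/2)/45 + 9*sin(y/3)/4


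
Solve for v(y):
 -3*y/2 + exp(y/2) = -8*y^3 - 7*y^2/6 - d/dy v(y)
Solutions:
 v(y) = C1 - 2*y^4 - 7*y^3/18 + 3*y^2/4 - 2*exp(y/2)


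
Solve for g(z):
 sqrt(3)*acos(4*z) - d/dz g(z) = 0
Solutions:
 g(z) = C1 + sqrt(3)*(z*acos(4*z) - sqrt(1 - 16*z^2)/4)


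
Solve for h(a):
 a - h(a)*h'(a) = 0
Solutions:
 h(a) = -sqrt(C1 + a^2)
 h(a) = sqrt(C1 + a^2)


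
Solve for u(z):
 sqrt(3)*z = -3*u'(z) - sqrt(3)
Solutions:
 u(z) = C1 - sqrt(3)*z^2/6 - sqrt(3)*z/3


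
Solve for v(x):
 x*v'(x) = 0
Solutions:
 v(x) = C1


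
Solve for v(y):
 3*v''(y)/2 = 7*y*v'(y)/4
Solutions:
 v(y) = C1 + C2*erfi(sqrt(21)*y/6)


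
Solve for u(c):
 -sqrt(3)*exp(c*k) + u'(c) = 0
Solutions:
 u(c) = C1 + sqrt(3)*exp(c*k)/k


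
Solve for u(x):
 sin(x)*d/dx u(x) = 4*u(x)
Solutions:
 u(x) = C1*(cos(x)^2 - 2*cos(x) + 1)/(cos(x)^2 + 2*cos(x) + 1)


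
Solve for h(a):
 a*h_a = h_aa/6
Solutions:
 h(a) = C1 + C2*erfi(sqrt(3)*a)


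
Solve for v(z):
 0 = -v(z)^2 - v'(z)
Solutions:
 v(z) = 1/(C1 + z)


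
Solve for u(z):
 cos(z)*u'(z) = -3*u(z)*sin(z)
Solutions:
 u(z) = C1*cos(z)^3


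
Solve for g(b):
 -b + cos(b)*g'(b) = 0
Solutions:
 g(b) = C1 + Integral(b/cos(b), b)


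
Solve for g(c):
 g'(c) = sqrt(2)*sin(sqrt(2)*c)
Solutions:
 g(c) = C1 - cos(sqrt(2)*c)


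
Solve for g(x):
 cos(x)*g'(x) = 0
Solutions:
 g(x) = C1


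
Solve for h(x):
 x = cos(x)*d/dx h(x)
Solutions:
 h(x) = C1 + Integral(x/cos(x), x)


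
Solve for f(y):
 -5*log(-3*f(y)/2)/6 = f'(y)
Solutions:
 6*Integral(1/(log(-_y) - log(2) + log(3)), (_y, f(y)))/5 = C1 - y


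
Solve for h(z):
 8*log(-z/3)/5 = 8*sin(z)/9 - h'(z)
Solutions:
 h(z) = C1 - 8*z*log(-z)/5 + 8*z/5 + 8*z*log(3)/5 - 8*cos(z)/9


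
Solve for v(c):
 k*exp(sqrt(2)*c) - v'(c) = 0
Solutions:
 v(c) = C1 + sqrt(2)*k*exp(sqrt(2)*c)/2


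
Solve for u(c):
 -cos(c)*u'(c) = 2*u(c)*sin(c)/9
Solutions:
 u(c) = C1*cos(c)^(2/9)


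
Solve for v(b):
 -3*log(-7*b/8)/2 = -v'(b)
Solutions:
 v(b) = C1 + 3*b*log(-b)/2 + 3*b*(-3*log(2) - 1 + log(7))/2


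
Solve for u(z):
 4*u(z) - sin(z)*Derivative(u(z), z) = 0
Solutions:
 u(z) = C1*(cos(z)^2 - 2*cos(z) + 1)/(cos(z)^2 + 2*cos(z) + 1)


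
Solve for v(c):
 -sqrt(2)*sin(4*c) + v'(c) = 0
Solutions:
 v(c) = C1 - sqrt(2)*cos(4*c)/4


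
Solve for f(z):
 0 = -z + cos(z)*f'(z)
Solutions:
 f(z) = C1 + Integral(z/cos(z), z)


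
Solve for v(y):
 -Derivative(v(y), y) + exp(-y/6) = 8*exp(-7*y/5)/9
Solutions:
 v(y) = C1 + 40*exp(-7*y/5)/63 - 6*exp(-y/6)


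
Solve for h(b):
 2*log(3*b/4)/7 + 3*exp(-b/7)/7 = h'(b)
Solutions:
 h(b) = C1 + 2*b*log(b)/7 + 2*b*(-2*log(2) - 1 + log(3))/7 - 3*exp(-b/7)


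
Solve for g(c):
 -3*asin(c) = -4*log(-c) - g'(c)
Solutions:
 g(c) = C1 - 4*c*log(-c) + 3*c*asin(c) + 4*c + 3*sqrt(1 - c^2)


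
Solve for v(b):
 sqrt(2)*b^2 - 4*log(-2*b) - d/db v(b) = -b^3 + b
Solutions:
 v(b) = C1 + b^4/4 + sqrt(2)*b^3/3 - b^2/2 - 4*b*log(-b) + 4*b*(1 - log(2))


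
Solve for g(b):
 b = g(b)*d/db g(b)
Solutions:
 g(b) = -sqrt(C1 + b^2)
 g(b) = sqrt(C1 + b^2)


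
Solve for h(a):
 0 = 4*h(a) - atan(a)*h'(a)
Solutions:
 h(a) = C1*exp(4*Integral(1/atan(a), a))


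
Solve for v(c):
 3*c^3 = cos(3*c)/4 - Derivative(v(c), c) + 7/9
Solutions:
 v(c) = C1 - 3*c^4/4 + 7*c/9 + sin(3*c)/12


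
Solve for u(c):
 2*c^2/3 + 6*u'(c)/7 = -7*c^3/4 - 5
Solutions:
 u(c) = C1 - 49*c^4/96 - 7*c^3/27 - 35*c/6


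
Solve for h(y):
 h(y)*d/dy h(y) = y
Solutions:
 h(y) = -sqrt(C1 + y^2)
 h(y) = sqrt(C1 + y^2)


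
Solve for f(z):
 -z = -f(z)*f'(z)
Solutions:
 f(z) = -sqrt(C1 + z^2)
 f(z) = sqrt(C1 + z^2)


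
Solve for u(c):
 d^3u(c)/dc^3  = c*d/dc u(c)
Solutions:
 u(c) = C1 + Integral(C2*airyai(c) + C3*airybi(c), c)


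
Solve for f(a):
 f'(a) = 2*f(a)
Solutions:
 f(a) = C1*exp(2*a)


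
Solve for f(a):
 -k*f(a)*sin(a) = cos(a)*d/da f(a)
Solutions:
 f(a) = C1*exp(k*log(cos(a)))


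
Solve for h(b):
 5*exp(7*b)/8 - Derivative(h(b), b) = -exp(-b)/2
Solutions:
 h(b) = C1 + 5*exp(7*b)/56 - exp(-b)/2


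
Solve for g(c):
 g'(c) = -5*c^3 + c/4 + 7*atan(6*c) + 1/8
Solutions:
 g(c) = C1 - 5*c^4/4 + c^2/8 + 7*c*atan(6*c) + c/8 - 7*log(36*c^2 + 1)/12


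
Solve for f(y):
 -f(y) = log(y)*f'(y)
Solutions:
 f(y) = C1*exp(-li(y))


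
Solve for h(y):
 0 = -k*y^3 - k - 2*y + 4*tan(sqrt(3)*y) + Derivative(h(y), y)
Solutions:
 h(y) = C1 + k*y^4/4 + k*y + y^2 + 4*sqrt(3)*log(cos(sqrt(3)*y))/3


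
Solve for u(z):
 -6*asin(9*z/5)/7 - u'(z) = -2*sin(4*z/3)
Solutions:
 u(z) = C1 - 6*z*asin(9*z/5)/7 - 2*sqrt(25 - 81*z^2)/21 - 3*cos(4*z/3)/2


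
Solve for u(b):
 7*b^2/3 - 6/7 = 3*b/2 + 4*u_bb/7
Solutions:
 u(b) = C1 + C2*b + 49*b^4/144 - 7*b^3/16 - 3*b^2/4


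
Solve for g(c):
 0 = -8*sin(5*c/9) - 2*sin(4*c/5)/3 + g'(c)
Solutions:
 g(c) = C1 - 72*cos(5*c/9)/5 - 5*cos(4*c/5)/6


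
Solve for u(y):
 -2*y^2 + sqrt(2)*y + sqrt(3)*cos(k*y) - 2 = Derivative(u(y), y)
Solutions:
 u(y) = C1 - 2*y^3/3 + sqrt(2)*y^2/2 - 2*y + sqrt(3)*sin(k*y)/k


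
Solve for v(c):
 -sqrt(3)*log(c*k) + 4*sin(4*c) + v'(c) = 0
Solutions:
 v(c) = C1 + sqrt(3)*c*(log(c*k) - 1) + cos(4*c)


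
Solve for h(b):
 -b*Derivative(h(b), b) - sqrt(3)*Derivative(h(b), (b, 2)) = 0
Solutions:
 h(b) = C1 + C2*erf(sqrt(2)*3^(3/4)*b/6)


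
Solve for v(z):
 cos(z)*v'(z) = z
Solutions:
 v(z) = C1 + Integral(z/cos(z), z)


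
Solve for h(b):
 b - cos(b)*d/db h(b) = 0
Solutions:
 h(b) = C1 + Integral(b/cos(b), b)


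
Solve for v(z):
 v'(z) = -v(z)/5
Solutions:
 v(z) = C1*exp(-z/5)


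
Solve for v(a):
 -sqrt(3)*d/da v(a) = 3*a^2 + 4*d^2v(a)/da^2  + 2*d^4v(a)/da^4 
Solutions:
 v(a) = C1 + C2*exp(-2^(1/3)*sqrt(3)*a*(-(9 + sqrt(209))^(1/3) + 4*2^(1/3)/(9 + sqrt(209))^(1/3))/12)*sin(2^(1/3)*a*(2^(1/3)/(9 + sqrt(209))^(1/3) + (9 + sqrt(209))^(1/3)/4)) + C3*exp(-2^(1/3)*sqrt(3)*a*(-(9 + sqrt(209))^(1/3) + 4*2^(1/3)/(9 + sqrt(209))^(1/3))/12)*cos(2^(1/3)*a*(2^(1/3)/(9 + sqrt(209))^(1/3) + (9 + sqrt(209))^(1/3)/4)) + C4*exp(2^(1/3)*sqrt(3)*a*(-(9 + sqrt(209))^(1/3) + 4*2^(1/3)/(9 + sqrt(209))^(1/3))/6) - sqrt(3)*a^3/3 + 4*a^2 - 32*sqrt(3)*a/3


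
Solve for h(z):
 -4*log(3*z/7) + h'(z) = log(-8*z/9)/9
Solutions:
 h(z) = C1 + 37*z*log(z)/9 + z*(-4*log(7) - 37/9 + log(2)/3 + 34*log(3)/9 + I*pi/9)


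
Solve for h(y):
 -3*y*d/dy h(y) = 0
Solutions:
 h(y) = C1


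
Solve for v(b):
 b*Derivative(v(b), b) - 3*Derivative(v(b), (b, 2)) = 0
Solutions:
 v(b) = C1 + C2*erfi(sqrt(6)*b/6)


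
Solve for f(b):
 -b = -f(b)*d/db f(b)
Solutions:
 f(b) = -sqrt(C1 + b^2)
 f(b) = sqrt(C1 + b^2)


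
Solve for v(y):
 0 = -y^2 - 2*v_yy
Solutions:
 v(y) = C1 + C2*y - y^4/24


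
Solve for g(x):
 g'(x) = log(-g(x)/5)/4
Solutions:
 -4*Integral(1/(log(-_y) - log(5)), (_y, g(x))) = C1 - x


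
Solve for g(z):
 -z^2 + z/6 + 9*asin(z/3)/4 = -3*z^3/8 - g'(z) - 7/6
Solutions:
 g(z) = C1 - 3*z^4/32 + z^3/3 - z^2/12 - 9*z*asin(z/3)/4 - 7*z/6 - 9*sqrt(9 - z^2)/4


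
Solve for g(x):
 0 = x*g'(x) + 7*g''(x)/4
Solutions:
 g(x) = C1 + C2*erf(sqrt(14)*x/7)


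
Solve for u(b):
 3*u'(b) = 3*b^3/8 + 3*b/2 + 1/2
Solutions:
 u(b) = C1 + b^4/32 + b^2/4 + b/6


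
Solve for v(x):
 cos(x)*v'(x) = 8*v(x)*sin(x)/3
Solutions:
 v(x) = C1/cos(x)^(8/3)


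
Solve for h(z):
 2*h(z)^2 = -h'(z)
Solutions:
 h(z) = 1/(C1 + 2*z)


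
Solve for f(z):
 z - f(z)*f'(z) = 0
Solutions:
 f(z) = -sqrt(C1 + z^2)
 f(z) = sqrt(C1 + z^2)


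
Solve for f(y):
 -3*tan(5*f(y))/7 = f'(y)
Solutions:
 f(y) = -asin(C1*exp(-15*y/7))/5 + pi/5
 f(y) = asin(C1*exp(-15*y/7))/5


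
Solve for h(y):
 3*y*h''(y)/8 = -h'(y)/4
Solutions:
 h(y) = C1 + C2*y^(1/3)


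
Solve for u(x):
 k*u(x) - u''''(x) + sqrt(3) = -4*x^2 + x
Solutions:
 u(x) = C1*exp(-k^(1/4)*x) + C2*exp(k^(1/4)*x) + C3*exp(-I*k^(1/4)*x) + C4*exp(I*k^(1/4)*x) - 4*x^2/k + x/k - sqrt(3)/k


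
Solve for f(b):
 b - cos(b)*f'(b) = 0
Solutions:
 f(b) = C1 + Integral(b/cos(b), b)


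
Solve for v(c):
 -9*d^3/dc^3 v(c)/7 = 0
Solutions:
 v(c) = C1 + C2*c + C3*c^2


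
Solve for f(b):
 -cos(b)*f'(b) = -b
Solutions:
 f(b) = C1 + Integral(b/cos(b), b)


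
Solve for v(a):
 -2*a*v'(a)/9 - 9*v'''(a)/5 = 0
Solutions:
 v(a) = C1 + Integral(C2*airyai(-10^(1/3)*3^(2/3)*a/9) + C3*airybi(-10^(1/3)*3^(2/3)*a/9), a)


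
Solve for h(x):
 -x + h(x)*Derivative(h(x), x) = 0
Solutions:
 h(x) = -sqrt(C1 + x^2)
 h(x) = sqrt(C1 + x^2)


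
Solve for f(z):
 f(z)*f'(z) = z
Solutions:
 f(z) = -sqrt(C1 + z^2)
 f(z) = sqrt(C1 + z^2)


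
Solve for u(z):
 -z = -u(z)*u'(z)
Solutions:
 u(z) = -sqrt(C1 + z^2)
 u(z) = sqrt(C1 + z^2)


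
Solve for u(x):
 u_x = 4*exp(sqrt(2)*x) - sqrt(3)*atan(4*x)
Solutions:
 u(x) = C1 - sqrt(3)*(x*atan(4*x) - log(16*x^2 + 1)/8) + 2*sqrt(2)*exp(sqrt(2)*x)


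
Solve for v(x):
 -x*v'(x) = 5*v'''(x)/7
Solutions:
 v(x) = C1 + Integral(C2*airyai(-5^(2/3)*7^(1/3)*x/5) + C3*airybi(-5^(2/3)*7^(1/3)*x/5), x)


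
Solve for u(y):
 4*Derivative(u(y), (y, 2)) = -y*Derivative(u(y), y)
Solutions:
 u(y) = C1 + C2*erf(sqrt(2)*y/4)


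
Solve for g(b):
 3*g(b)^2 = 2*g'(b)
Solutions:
 g(b) = -2/(C1 + 3*b)


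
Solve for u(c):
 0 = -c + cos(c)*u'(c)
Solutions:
 u(c) = C1 + Integral(c/cos(c), c)


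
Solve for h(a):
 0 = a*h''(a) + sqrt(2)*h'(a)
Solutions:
 h(a) = C1 + C2*a^(1 - sqrt(2))


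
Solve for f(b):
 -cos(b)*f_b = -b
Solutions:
 f(b) = C1 + Integral(b/cos(b), b)


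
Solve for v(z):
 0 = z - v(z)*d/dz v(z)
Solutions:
 v(z) = -sqrt(C1 + z^2)
 v(z) = sqrt(C1 + z^2)


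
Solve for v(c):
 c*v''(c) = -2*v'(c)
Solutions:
 v(c) = C1 + C2/c


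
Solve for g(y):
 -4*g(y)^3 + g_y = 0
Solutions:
 g(y) = -sqrt(2)*sqrt(-1/(C1 + 4*y))/2
 g(y) = sqrt(2)*sqrt(-1/(C1 + 4*y))/2


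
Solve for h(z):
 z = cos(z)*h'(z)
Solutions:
 h(z) = C1 + Integral(z/cos(z), z)


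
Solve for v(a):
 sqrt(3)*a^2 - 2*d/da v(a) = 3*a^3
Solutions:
 v(a) = C1 - 3*a^4/8 + sqrt(3)*a^3/6


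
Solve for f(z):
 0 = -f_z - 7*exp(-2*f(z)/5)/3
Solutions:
 f(z) = 5*log(-sqrt(C1 - 7*z)) - 5*log(15) + 5*log(30)/2
 f(z) = 5*log(C1 - 7*z)/2 - 5*log(15) + 5*log(30)/2


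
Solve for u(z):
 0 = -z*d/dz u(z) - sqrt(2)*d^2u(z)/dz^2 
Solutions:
 u(z) = C1 + C2*erf(2^(1/4)*z/2)


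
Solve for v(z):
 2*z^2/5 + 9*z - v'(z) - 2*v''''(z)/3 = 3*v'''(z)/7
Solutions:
 v(z) = C1 + C2*exp(z*(-6 + 3*3^(2/3)/(56*sqrt(154) + 695)^(1/3) + 3^(1/3)*(56*sqrt(154) + 695)^(1/3))/28)*sin(3^(1/6)*z*(-3^(2/3)*(56*sqrt(154) + 695)^(1/3) + 9/(56*sqrt(154) + 695)^(1/3))/28) + C3*exp(z*(-6 + 3*3^(2/3)/(56*sqrt(154) + 695)^(1/3) + 3^(1/3)*(56*sqrt(154) + 695)^(1/3))/28)*cos(3^(1/6)*z*(-3^(2/3)*(56*sqrt(154) + 695)^(1/3) + 9/(56*sqrt(154) + 695)^(1/3))/28) + C4*exp(-z*(3*3^(2/3)/(56*sqrt(154) + 695)^(1/3) + 3 + 3^(1/3)*(56*sqrt(154) + 695)^(1/3))/14) + 2*z^3/15 + 9*z^2/2 - 12*z/35


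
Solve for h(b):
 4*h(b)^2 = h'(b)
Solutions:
 h(b) = -1/(C1 + 4*b)


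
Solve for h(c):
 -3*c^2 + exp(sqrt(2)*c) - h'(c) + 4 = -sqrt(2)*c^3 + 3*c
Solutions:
 h(c) = C1 + sqrt(2)*c^4/4 - c^3 - 3*c^2/2 + 4*c + sqrt(2)*exp(sqrt(2)*c)/2


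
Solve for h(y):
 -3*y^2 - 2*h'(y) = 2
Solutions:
 h(y) = C1 - y^3/2 - y


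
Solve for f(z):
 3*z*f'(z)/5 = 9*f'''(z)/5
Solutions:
 f(z) = C1 + Integral(C2*airyai(3^(2/3)*z/3) + C3*airybi(3^(2/3)*z/3), z)


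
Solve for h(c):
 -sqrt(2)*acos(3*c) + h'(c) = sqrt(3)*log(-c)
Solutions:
 h(c) = C1 + sqrt(3)*c*(log(-c) - 1) + sqrt(2)*(c*acos(3*c) - sqrt(1 - 9*c^2)/3)


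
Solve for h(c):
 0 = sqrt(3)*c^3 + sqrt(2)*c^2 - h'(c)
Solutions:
 h(c) = C1 + sqrt(3)*c^4/4 + sqrt(2)*c^3/3


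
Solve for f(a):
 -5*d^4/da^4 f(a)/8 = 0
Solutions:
 f(a) = C1 + C2*a + C3*a^2 + C4*a^3


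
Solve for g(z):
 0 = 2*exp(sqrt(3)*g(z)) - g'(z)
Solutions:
 g(z) = sqrt(3)*(2*log(-1/(C1 + 2*z)) - log(3))/6


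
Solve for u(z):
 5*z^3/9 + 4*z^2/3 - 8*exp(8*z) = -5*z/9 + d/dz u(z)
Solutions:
 u(z) = C1 + 5*z^4/36 + 4*z^3/9 + 5*z^2/18 - exp(8*z)


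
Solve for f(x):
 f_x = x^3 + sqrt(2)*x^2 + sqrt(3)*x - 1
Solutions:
 f(x) = C1 + x^4/4 + sqrt(2)*x^3/3 + sqrt(3)*x^2/2 - x


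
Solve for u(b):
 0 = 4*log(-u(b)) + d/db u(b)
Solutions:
 -li(-u(b)) = C1 - 4*b


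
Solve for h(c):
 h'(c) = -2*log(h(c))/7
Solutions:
 li(h(c)) = C1 - 2*c/7


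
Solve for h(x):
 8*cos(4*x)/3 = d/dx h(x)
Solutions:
 h(x) = C1 + 2*sin(4*x)/3


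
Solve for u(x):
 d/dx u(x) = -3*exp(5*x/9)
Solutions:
 u(x) = C1 - 27*exp(5*x/9)/5


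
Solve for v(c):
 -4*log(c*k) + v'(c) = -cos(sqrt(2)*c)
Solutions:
 v(c) = C1 + 4*c*log(c*k) - 4*c - sqrt(2)*sin(sqrt(2)*c)/2


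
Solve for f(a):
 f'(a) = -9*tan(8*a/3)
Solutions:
 f(a) = C1 + 27*log(cos(8*a/3))/8


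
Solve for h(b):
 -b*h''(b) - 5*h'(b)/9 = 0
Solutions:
 h(b) = C1 + C2*b^(4/9)


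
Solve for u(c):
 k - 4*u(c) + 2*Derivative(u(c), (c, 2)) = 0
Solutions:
 u(c) = C1*exp(-sqrt(2)*c) + C2*exp(sqrt(2)*c) + k/4


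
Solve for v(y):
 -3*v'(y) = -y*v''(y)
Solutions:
 v(y) = C1 + C2*y^4


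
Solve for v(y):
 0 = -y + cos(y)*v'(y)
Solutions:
 v(y) = C1 + Integral(y/cos(y), y)


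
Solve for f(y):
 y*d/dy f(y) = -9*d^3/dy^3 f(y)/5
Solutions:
 f(y) = C1 + Integral(C2*airyai(-15^(1/3)*y/3) + C3*airybi(-15^(1/3)*y/3), y)


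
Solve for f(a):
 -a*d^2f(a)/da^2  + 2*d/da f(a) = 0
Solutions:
 f(a) = C1 + C2*a^3


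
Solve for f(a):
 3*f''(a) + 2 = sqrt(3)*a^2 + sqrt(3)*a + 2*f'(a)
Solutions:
 f(a) = C1 + C2*exp(2*a/3) - sqrt(3)*a^3/6 - sqrt(3)*a^2 - 3*sqrt(3)*a + a


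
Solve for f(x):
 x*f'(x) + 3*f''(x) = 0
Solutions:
 f(x) = C1 + C2*erf(sqrt(6)*x/6)


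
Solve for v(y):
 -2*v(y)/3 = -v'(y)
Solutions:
 v(y) = C1*exp(2*y/3)


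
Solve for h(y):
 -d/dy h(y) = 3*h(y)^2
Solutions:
 h(y) = 1/(C1 + 3*y)


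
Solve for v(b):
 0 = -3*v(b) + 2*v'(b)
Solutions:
 v(b) = C1*exp(3*b/2)


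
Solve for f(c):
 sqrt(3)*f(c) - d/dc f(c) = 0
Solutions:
 f(c) = C1*exp(sqrt(3)*c)


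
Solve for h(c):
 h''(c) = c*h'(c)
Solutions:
 h(c) = C1 + C2*erfi(sqrt(2)*c/2)


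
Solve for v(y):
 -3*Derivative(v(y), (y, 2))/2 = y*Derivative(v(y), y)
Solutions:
 v(y) = C1 + C2*erf(sqrt(3)*y/3)


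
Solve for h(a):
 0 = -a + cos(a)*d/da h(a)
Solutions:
 h(a) = C1 + Integral(a/cos(a), a)


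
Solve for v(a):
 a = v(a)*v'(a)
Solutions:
 v(a) = -sqrt(C1 + a^2)
 v(a) = sqrt(C1 + a^2)


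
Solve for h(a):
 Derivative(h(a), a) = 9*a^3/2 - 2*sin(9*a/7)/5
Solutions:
 h(a) = C1 + 9*a^4/8 + 14*cos(9*a/7)/45


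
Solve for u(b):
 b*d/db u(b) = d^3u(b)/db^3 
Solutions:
 u(b) = C1 + Integral(C2*airyai(b) + C3*airybi(b), b)


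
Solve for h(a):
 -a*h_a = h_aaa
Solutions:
 h(a) = C1 + Integral(C2*airyai(-a) + C3*airybi(-a), a)


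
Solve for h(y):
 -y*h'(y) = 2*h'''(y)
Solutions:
 h(y) = C1 + Integral(C2*airyai(-2^(2/3)*y/2) + C3*airybi(-2^(2/3)*y/2), y)


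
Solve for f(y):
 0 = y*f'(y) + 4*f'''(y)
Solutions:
 f(y) = C1 + Integral(C2*airyai(-2^(1/3)*y/2) + C3*airybi(-2^(1/3)*y/2), y)


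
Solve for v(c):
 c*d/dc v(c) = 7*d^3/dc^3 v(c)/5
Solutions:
 v(c) = C1 + Integral(C2*airyai(5^(1/3)*7^(2/3)*c/7) + C3*airybi(5^(1/3)*7^(2/3)*c/7), c)


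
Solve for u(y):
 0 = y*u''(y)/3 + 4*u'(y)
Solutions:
 u(y) = C1 + C2/y^11


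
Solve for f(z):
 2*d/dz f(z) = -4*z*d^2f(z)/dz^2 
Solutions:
 f(z) = C1 + C2*sqrt(z)


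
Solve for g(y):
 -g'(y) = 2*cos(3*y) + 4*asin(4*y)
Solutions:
 g(y) = C1 - 4*y*asin(4*y) - sqrt(1 - 16*y^2) - 2*sin(3*y)/3


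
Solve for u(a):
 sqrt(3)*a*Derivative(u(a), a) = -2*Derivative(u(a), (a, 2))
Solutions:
 u(a) = C1 + C2*erf(3^(1/4)*a/2)


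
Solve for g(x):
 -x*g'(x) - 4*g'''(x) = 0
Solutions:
 g(x) = C1 + Integral(C2*airyai(-2^(1/3)*x/2) + C3*airybi(-2^(1/3)*x/2), x)


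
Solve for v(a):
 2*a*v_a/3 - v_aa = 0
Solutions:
 v(a) = C1 + C2*erfi(sqrt(3)*a/3)


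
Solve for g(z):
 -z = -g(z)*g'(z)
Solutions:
 g(z) = -sqrt(C1 + z^2)
 g(z) = sqrt(C1 + z^2)


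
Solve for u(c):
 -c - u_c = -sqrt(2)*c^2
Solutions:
 u(c) = C1 + sqrt(2)*c^3/3 - c^2/2


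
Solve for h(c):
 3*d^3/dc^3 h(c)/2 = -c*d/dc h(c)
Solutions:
 h(c) = C1 + Integral(C2*airyai(-2^(1/3)*3^(2/3)*c/3) + C3*airybi(-2^(1/3)*3^(2/3)*c/3), c)


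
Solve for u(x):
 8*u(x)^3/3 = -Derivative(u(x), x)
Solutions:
 u(x) = -sqrt(6)*sqrt(-1/(C1 - 8*x))/2
 u(x) = sqrt(6)*sqrt(-1/(C1 - 8*x))/2


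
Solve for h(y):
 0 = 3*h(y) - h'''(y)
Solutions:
 h(y) = C3*exp(3^(1/3)*y) + (C1*sin(3^(5/6)*y/2) + C2*cos(3^(5/6)*y/2))*exp(-3^(1/3)*y/2)


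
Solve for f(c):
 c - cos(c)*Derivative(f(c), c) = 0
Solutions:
 f(c) = C1 + Integral(c/cos(c), c)


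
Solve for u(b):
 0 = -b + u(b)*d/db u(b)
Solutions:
 u(b) = -sqrt(C1 + b^2)
 u(b) = sqrt(C1 + b^2)


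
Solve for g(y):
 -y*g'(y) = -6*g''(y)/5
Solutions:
 g(y) = C1 + C2*erfi(sqrt(15)*y/6)


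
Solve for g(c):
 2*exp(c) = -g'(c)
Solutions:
 g(c) = C1 - 2*exp(c)


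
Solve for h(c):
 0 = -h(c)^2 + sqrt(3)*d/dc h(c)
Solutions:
 h(c) = -3/(C1 + sqrt(3)*c)


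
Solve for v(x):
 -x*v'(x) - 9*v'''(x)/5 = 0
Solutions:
 v(x) = C1 + Integral(C2*airyai(-15^(1/3)*x/3) + C3*airybi(-15^(1/3)*x/3), x)


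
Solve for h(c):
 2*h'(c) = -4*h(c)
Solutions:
 h(c) = C1*exp(-2*c)


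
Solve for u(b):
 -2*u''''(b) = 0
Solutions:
 u(b) = C1 + C2*b + C3*b^2 + C4*b^3


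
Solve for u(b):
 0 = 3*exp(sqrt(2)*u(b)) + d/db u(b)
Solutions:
 u(b) = sqrt(2)*(2*log(1/(C1 + 3*b)) - log(2))/4


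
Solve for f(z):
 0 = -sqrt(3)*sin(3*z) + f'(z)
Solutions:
 f(z) = C1 - sqrt(3)*cos(3*z)/3


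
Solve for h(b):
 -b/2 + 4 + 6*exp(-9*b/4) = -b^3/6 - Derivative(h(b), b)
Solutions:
 h(b) = C1 - b^4/24 + b^2/4 - 4*b + 8*exp(-9*b/4)/3


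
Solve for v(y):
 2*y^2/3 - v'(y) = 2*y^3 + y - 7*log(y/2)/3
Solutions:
 v(y) = C1 - y^4/2 + 2*y^3/9 - y^2/2 + 7*y*log(y)/3 - 7*y/3 - 7*y*log(2)/3


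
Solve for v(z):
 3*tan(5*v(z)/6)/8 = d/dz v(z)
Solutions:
 v(z) = -6*asin(C1*exp(5*z/16))/5 + 6*pi/5
 v(z) = 6*asin(C1*exp(5*z/16))/5


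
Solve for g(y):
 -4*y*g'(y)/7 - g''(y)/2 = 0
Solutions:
 g(y) = C1 + C2*erf(2*sqrt(7)*y/7)


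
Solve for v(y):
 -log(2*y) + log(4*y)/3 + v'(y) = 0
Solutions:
 v(y) = C1 + 2*y*log(y)/3 - 2*y/3 + y*log(2)/3


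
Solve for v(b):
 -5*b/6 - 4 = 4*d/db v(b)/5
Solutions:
 v(b) = C1 - 25*b^2/48 - 5*b


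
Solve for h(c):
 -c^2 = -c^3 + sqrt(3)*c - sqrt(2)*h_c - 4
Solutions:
 h(c) = C1 - sqrt(2)*c^4/8 + sqrt(2)*c^3/6 + sqrt(6)*c^2/4 - 2*sqrt(2)*c


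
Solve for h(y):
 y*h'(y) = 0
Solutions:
 h(y) = C1


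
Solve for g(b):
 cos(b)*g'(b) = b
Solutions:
 g(b) = C1 + Integral(b/cos(b), b)


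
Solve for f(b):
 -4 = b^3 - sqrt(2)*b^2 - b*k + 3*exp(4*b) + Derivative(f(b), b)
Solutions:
 f(b) = C1 - b^4/4 + sqrt(2)*b^3/3 + b^2*k/2 - 4*b - 3*exp(4*b)/4


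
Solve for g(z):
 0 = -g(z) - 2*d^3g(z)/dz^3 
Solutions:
 g(z) = C3*exp(-2^(2/3)*z/2) + (C1*sin(2^(2/3)*sqrt(3)*z/4) + C2*cos(2^(2/3)*sqrt(3)*z/4))*exp(2^(2/3)*z/4)


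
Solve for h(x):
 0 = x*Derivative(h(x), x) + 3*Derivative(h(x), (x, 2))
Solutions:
 h(x) = C1 + C2*erf(sqrt(6)*x/6)


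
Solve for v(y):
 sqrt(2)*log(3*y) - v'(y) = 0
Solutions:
 v(y) = C1 + sqrt(2)*y*log(y) - sqrt(2)*y + sqrt(2)*y*log(3)


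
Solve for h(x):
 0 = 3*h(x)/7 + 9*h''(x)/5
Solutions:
 h(x) = C1*sin(sqrt(105)*x/21) + C2*cos(sqrt(105)*x/21)


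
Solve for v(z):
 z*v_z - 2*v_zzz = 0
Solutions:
 v(z) = C1 + Integral(C2*airyai(2^(2/3)*z/2) + C3*airybi(2^(2/3)*z/2), z)


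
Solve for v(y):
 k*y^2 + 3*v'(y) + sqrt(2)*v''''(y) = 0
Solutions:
 v(y) = C1 + C4*exp(-2^(5/6)*3^(1/3)*y/2) - k*y^3/9 + (C2*sin(6^(5/6)*y/4) + C3*cos(6^(5/6)*y/4))*exp(2^(5/6)*3^(1/3)*y/4)


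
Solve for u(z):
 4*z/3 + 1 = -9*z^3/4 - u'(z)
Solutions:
 u(z) = C1 - 9*z^4/16 - 2*z^2/3 - z


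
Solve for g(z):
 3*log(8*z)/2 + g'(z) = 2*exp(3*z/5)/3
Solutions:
 g(z) = C1 - 3*z*log(z)/2 + 3*z*(1 - 3*log(2))/2 + 10*exp(3*z/5)/9


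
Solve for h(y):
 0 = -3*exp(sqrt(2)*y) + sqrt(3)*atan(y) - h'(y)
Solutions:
 h(y) = C1 + sqrt(3)*(y*atan(y) - log(y^2 + 1)/2) - 3*sqrt(2)*exp(sqrt(2)*y)/2


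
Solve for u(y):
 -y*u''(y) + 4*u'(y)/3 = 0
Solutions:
 u(y) = C1 + C2*y^(7/3)


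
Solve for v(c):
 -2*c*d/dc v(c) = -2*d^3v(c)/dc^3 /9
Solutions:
 v(c) = C1 + Integral(C2*airyai(3^(2/3)*c) + C3*airybi(3^(2/3)*c), c)


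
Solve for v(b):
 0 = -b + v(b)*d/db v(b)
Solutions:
 v(b) = -sqrt(C1 + b^2)
 v(b) = sqrt(C1 + b^2)


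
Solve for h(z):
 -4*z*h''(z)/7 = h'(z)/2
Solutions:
 h(z) = C1 + C2*z^(1/8)


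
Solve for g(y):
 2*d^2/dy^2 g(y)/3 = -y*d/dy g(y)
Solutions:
 g(y) = C1 + C2*erf(sqrt(3)*y/2)


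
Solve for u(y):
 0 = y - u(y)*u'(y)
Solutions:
 u(y) = -sqrt(C1 + y^2)
 u(y) = sqrt(C1 + y^2)
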